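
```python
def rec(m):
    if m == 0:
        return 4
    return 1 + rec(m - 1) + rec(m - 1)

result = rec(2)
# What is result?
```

rec(m) = 1 + 2·rec(m-1), rec(0)=4. Closed form: (4+1)·2^2 - 1 = 19.

Answer: 19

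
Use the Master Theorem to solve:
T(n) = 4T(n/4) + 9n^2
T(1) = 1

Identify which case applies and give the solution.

a=4, b=4, f(n)=9n^2. log_4(4) = 1. Since c=2 > 1 and the regularity condition holds (4(n/4)^2 = (4/4^2)n^2 with 4/4^2 < 1), Case 3 applies: T(n) = Θ(f(n)) = O(n^2).

Answer: O(n^2) - Case 3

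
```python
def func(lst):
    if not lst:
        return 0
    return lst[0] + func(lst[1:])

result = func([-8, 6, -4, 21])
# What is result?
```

(-8) + 6 + (-4) + 21 + 0 = 15

Answer: 15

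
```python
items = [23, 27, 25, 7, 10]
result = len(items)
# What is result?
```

Trace:
`items = [23, 27, 25, 7, 10]` → items = [23, 27, 25, 7, 10]
`result = len(items)` → result = 5
So result = 5

Answer: 5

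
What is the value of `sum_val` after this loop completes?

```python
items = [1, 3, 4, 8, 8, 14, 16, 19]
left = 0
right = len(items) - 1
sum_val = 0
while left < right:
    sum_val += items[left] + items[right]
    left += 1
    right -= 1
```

Sum of pairs from ends
`sum_val` takes the values: 0 → 20 → 39 → 57 → 73

Answer: 73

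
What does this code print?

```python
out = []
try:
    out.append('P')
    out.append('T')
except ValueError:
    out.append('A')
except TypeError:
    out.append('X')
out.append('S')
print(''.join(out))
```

Execution trace: 'P' (try body) → 'T' (try body, no exception) → 'S' (after the try/except). Output: PTS

Answer: PTS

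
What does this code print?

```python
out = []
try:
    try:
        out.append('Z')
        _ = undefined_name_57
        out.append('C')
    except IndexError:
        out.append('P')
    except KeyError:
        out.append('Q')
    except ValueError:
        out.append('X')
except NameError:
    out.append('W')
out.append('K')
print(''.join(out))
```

Execution trace: 'Z' (try body) → 'W' (outer except NameError) → 'K' (after the try/except). Output: ZWK

Answer: ZWK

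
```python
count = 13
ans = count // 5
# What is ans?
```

Trace:
`count = 13` → count = 13
`ans = count // 5` → ans = 2
So ans = 2

Answer: 2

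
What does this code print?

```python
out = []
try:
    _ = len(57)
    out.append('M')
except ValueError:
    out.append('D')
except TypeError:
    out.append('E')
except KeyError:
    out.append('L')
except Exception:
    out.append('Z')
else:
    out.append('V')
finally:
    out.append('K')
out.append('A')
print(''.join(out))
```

Execution trace: 'E' (except TypeError) → 'K' (finally) → 'A' (after the try/except). Output: EKA

Answer: EKA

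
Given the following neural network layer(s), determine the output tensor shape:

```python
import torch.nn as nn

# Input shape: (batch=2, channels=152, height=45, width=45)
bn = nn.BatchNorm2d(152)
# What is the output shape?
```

Input: (2, 152, 45, 45) -> Output: (2, 152, 45, 45)

Answer: (2, 152, 45, 45)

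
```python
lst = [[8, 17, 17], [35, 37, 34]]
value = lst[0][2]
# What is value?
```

Trace:
`lst = [[8, 17, 17], [35, 37, 34]]` → lst = [[8, 17, 17], [35, 37, 34]]
`value = lst[0][2]` → value = 17
So value = 17

Answer: 17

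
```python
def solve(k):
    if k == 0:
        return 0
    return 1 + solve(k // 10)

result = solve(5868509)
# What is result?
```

Count of digits of 5868509: 7

Answer: 7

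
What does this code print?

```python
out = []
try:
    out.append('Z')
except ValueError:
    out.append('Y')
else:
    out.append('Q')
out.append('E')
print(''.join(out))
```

Execution trace: 'Z' (try body, no exception) → 'Q' (else) → 'E' (after the try/except). Output: ZQE

Answer: ZQE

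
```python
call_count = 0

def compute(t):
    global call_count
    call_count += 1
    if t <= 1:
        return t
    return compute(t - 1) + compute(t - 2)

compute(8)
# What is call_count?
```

Calls(t) = 1 + Calls(t-1) + Calls(t-2); Calls(0)=Calls(1)=1. For t=8 this gives 67.

Answer: 67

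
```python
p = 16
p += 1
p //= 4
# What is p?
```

Trace:
`p = 16` → p = 16
`p += 1` → p = 17
`p //= 4` → p = 4
So p = 4

Answer: 4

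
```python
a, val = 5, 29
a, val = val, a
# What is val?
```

Trace:
`a, val = 5, 29` → a = 5; val = 29
`a, val = val, a` → a = 29; val = 5
So val = 5

Answer: 5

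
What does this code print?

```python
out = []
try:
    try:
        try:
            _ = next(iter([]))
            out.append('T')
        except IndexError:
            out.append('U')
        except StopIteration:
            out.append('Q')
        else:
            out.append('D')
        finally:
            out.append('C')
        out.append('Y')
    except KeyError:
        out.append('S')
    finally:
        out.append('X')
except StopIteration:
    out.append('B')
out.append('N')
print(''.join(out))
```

Execution trace: 'Q' (inner except StopIteration) → 'C' (inner finally) → 'Y' (try body, no exception) → 'X' (finally) → 'N' (after the try/except). Output: QCYXN

Answer: QCYXN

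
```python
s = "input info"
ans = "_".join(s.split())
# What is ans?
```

Trace:
`s = "input info"` → s = 'input info'
`ans = "_".join(s.split())` → ans = 'input_info'
So ans = 'input_info'

Answer: 'input_info'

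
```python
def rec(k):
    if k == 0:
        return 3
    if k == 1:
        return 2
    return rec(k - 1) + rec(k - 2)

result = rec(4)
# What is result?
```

Build up from base cases: rec(0)=3, rec(1)=2, rec(2)=5, rec(3)=7, rec(4)=12

Answer: 12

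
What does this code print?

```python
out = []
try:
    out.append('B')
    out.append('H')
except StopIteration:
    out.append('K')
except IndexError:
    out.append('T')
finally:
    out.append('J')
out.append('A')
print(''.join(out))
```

Execution trace: 'B' (try body) → 'H' (try body, no exception) → 'J' (finally) → 'A' (after the try/except). Output: BHJA

Answer: BHJA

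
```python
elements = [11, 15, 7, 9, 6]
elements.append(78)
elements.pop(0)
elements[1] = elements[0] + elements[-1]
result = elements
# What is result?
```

Trace:
`elements = [11, 15, 7, 9, 6]` → elements = [11, 15, 7, 9, 6]
`elements.append(78)` → elements = [11, 15, 7, 9, 6, 78]
`elements.pop(0)` → elements = [15, 7, 9, 6, 78]
`elements[1] = elements[0] + elements[-1]` → elements = [15, 93, 9, 6, 78]
`result = elements` → result = [15, 93, 9, 6, 78]
So result = [15, 93, 9, 6, 78]

Answer: [15, 93, 9, 6, 78]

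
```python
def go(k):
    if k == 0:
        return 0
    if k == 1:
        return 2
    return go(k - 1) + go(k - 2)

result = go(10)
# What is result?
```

Build up from base cases: go(0)=0, go(1)=2, go(2)=2, go(3)=4, go(4)=6, go(5)=10, go(6)=16, ..., go(10)=110

Answer: 110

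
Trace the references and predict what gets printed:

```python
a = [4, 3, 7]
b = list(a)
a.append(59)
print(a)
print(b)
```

Key concept: list() constructor creates copy.
Step by step:
`a = [4, 3, 7]` → a = [4, 3, 7]
`b = list(a)` → b = [4, 3, 7]
`a.append(59)` → a = [4, 3, 7, 59]
`print(a)` → prints [4, 3, 7, 59]
`print(b)` → prints [4, 3, 7]

Answer:
[4, 3, 7, 59]
[4, 3, 7]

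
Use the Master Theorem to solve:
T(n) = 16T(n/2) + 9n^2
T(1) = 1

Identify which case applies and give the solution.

a=16, b=2, f(n)=9n^2. log_2(16) = 4. Since c=2 < 4, Case 1 applies: T(n) = Θ(n^log_b(a)) = O(n^4).

Answer: O(n^4) - Case 1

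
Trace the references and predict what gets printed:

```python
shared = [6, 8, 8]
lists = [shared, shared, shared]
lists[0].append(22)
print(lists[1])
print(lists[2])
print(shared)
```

Key concept: list of same reference.
Step by step:
`shared = [6, 8, 8]` → shared = [6, 8, 8]
`lists = [shared, shared, shared]` → lists = [[6, 8, 8], [6, 8, 8], [6, 8, 8]]
`lists[0].append(22)` → shared = [6, 8, 8, 22]; lists = [[6, 8, 8, 22], [6, 8, 8, 22], [6, 8, 8, 22]]
`print(lists[1])` → prints [6, 8, 8, 22]
`print(lists[2])` → prints [6, 8, 8, 22]
`print(shared)` → prints [6, 8, 8, 22]

Answer:
[6, 8, 8, 22]
[6, 8, 8, 22]
[6, 8, 8, 22]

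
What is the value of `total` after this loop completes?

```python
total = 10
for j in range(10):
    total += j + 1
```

Start at 10, add 1 to 10 = 65
`total` takes the values: 10 → 11 → 13 → 16 → 20 → 25 → 31 → 38 → 46 → 55 → 65

Answer: 65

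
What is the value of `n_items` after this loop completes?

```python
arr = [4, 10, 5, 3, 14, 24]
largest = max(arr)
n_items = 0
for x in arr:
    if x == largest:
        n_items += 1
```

Count of max value 24 in [4, 10, 5, 3, 14, 24]
`n_items` takes the values: 0 → 1

Answer: 1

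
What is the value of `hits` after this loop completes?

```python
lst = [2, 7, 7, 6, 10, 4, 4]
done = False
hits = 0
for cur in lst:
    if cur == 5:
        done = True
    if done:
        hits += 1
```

Count elements after first 5 in [2, 7, 7, 6, 10, 4, 4]
`hits` takes the values: 0

Answer: 0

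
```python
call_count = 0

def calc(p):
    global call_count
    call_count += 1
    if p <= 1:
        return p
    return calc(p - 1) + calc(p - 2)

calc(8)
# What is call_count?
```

Calls(p) = 1 + Calls(p-1) + Calls(p-2); Calls(0)=Calls(1)=1. For p=8 this gives 67.

Answer: 67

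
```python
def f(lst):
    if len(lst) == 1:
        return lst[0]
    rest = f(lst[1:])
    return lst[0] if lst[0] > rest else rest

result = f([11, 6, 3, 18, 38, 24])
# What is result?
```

Recursive max over [11, 6, 3, 18, 38, 24] = 38

Answer: 38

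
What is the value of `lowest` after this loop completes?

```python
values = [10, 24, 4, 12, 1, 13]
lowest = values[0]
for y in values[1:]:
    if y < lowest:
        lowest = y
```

Minimum of [10, 24, 4, 12, 1, 13]
`lowest` takes the values: 10 → 4 → 1

Answer: 1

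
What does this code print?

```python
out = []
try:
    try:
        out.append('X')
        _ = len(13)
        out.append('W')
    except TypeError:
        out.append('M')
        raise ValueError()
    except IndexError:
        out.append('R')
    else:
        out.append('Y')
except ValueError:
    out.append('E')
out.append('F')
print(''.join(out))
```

Execution trace: 'X' (try body) → 'M' (except TypeError) → 'E' (outer except ValueError) → 'F' (after the try/except). Output: XMEF

Answer: XMEF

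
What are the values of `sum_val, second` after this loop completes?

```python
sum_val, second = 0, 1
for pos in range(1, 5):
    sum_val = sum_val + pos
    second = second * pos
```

Sum and factorial of 1 to 4
`sum_val, second` takes the values: (0, 1) → (1, 1) → (3, 1) → (3, 2) → (6, 2) → (6, 6) → (10, 6) → (10, 24)

Answer: 10, 24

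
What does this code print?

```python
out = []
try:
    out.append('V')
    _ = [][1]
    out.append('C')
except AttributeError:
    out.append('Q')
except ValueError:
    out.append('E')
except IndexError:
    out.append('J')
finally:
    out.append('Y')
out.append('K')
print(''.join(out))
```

Execution trace: 'V' (try body) → 'J' (except IndexError) → 'Y' (finally) → 'K' (after the try/except). Output: VJYK

Answer: VJYK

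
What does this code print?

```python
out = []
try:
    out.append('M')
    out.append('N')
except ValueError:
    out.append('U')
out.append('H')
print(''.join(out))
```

Execution trace: 'M' (try body) → 'N' (try body, no exception) → 'H' (after the try/except). Output: MNH

Answer: MNH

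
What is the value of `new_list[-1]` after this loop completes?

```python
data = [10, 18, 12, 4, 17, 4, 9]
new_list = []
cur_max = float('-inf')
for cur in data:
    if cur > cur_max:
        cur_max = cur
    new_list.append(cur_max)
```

Running max ends at 18
`new_list` takes the values: [] → [10] → [10, 18] → [10, 18, 18] → [10, 18, 18, 18] → [10, 18, 18, 18, 18] → [10, 18, 18, 18, 18, 18] → [10, 18, 18, 18, 18, 18, 18]
So `new_list[-1]` = 18

Answer: 18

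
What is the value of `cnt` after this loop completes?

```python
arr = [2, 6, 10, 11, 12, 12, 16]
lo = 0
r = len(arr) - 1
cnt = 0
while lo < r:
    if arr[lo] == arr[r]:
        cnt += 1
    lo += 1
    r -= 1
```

Count matching pairs from ends
`cnt` takes the values: 0

Answer: 0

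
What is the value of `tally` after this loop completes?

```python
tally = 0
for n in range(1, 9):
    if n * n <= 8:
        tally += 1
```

Count numbers where n² ≤ 8
`tally` takes the values: 0 → 1 → 2

Answer: 2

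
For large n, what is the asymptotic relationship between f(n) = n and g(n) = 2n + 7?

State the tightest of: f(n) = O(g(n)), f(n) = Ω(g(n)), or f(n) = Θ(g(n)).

n vs 2n + 7: f(n) = Θ(g(n)) — they are asymptotically equivalent (constant factors don't affect Θ).

Answer: f(n) = Θ(g(n)) — they are asymptotically equivalent (constant factors don't affect Θ).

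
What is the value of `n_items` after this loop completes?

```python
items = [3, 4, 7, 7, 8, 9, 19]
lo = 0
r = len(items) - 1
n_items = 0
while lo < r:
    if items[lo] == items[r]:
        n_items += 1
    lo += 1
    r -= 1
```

Count matching pairs from ends
`n_items` takes the values: 0

Answer: 0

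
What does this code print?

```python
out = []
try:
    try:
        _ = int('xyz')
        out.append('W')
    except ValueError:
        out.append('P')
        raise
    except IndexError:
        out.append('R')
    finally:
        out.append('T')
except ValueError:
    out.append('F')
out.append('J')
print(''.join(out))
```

Execution trace: 'P' (inner except ValueError) → 'T' (inner finally) → 'F' (outer except ValueError) → 'J' (after the try/except). Output: PTFJ

Answer: PTFJ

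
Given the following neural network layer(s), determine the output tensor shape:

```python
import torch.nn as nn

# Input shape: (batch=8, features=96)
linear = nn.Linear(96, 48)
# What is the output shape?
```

Input: (8, 96) -> Output: (8, 48)

Answer: (8, 48)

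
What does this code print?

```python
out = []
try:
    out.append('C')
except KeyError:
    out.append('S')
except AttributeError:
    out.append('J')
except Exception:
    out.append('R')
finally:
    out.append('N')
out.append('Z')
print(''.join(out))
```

Execution trace: 'C' (try body, no exception) → 'N' (finally) → 'Z' (after the try/except). Output: CNZ

Answer: CNZ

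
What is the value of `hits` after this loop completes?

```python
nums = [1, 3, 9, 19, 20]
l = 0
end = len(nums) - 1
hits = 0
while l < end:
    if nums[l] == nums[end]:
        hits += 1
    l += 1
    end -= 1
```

Count matching pairs from ends
`hits` takes the values: 0

Answer: 0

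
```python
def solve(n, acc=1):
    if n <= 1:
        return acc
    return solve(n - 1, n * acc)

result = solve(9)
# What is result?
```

Accumulator trace (n, acc): (9, 1) -> (8, 9) -> (7, 72) -> (6, 504) -> (5, 3024) -> (4, 15120) -> (3, 60480) -> (2, 181440) -> (1, 362880) -> return 362880

Answer: 362880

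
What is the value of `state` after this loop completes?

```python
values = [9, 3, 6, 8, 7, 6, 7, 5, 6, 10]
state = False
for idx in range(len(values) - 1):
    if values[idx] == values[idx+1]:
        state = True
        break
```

Check consecutive duplicates in [9, 3, 6, 8, 7, 6, 7, 5, 6, 10]
`state` takes the values: False

Answer: False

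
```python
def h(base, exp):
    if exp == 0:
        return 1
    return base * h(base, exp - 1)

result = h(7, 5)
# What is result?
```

h(7, 5) = 7 * 7 * 7 * 7 * 7 = 16807

Answer: 16807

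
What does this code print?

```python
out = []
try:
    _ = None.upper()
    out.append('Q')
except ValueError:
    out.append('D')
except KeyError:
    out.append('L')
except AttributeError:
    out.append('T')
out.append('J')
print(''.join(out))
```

Execution trace: 'T' (except AttributeError) → 'J' (after the try/except). Output: TJ

Answer: TJ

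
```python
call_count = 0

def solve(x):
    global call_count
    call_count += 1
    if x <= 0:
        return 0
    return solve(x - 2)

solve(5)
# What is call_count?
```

Linear recursion stepping by 2: 4 calls from x=5 down to ≤0.

Answer: 4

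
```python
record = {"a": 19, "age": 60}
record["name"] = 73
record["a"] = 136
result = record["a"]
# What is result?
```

Trace:
`record = {"a": 19, "age": 60}` → record = {'a': 19, 'age': 60}
`record["name"] = 73` → record = {'a': 19, 'age': 60, 'name': 73}
`record["a"] = 136` → record = {'a': 136, 'age': 60, 'name': 73}
`result = record["a"]` → result = 136
So result = 136

Answer: 136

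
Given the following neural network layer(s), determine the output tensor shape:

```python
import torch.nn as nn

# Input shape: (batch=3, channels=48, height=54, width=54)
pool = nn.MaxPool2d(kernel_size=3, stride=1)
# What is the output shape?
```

Input: (3, 48, 54, 54) -> Output: (3, 48, 52, 52)

Answer: (3, 48, 52, 52)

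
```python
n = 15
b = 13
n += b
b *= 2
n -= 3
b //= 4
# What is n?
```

Trace:
`n = 15` → n = 15
`b = 13` → b = 13
`n += b` → n = 28
`b *= 2` → b = 26
`n -= 3` → n = 25
`b //= 4` → b = 6
So n = 25

Answer: 25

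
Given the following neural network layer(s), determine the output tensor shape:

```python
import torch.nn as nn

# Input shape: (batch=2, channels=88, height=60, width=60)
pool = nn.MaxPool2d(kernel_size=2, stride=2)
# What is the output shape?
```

Input: (2, 88, 60, 60) -> Output: (2, 88, 30, 30)

Answer: (2, 88, 30, 30)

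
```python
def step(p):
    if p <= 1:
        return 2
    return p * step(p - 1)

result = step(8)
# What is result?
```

step(8) = 8 * 7 * 6 * 5 * 4 * 3 * 2 * 2 = 80640

Answer: 80640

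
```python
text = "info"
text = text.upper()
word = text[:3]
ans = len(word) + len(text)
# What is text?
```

Trace:
`text = "info"` → text = 'info'
`text = text.upper()` → text = 'INFO'
`word = text[:3]` → word = 'INF'
`ans = len(word) + len(text)` → ans = 7
So text = 'INFO'

Answer: 'INFO'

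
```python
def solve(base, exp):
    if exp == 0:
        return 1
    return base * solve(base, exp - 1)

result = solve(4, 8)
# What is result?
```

solve(4, 8) = 4 * 4 * 4 * 4 * 4 * 4 * 4 * 4 = 65536

Answer: 65536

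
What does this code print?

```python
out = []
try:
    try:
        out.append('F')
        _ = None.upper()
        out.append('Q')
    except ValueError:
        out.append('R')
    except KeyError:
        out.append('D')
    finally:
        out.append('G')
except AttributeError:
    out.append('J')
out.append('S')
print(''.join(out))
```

Execution trace: 'F' (try body) → 'G' (finally) → 'J' (outer except AttributeError) → 'S' (after the try/except). Output: FGJS

Answer: FGJS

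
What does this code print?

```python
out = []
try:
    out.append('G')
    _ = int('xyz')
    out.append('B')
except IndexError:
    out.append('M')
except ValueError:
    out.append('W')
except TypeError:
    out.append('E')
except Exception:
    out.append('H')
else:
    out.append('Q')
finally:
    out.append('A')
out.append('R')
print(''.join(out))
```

Execution trace: 'G' (try body) → 'W' (except ValueError) → 'A' (finally) → 'R' (after the try/except). Output: GWAR

Answer: GWAR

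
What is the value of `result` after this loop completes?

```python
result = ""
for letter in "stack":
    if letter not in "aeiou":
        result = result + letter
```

Remove vowels from 'stack'
`result` takes the values: "" → "s" → "st" → "stc" → "stck"

Answer: "stck"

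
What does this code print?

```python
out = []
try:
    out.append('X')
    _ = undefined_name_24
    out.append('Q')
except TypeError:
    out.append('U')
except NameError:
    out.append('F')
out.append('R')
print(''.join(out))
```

Execution trace: 'X' (try body) → 'F' (except NameError) → 'R' (after the try/except). Output: XFR

Answer: XFR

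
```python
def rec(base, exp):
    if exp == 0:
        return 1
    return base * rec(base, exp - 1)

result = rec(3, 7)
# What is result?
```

rec(3, 7) = 3 * 3 * 3 * 3 * 3 * 3 * 3 = 2187

Answer: 2187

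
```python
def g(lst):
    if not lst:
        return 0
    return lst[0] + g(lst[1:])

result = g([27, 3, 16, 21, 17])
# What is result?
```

27 + 3 + 16 + 21 + 17 + 0 = 84

Answer: 84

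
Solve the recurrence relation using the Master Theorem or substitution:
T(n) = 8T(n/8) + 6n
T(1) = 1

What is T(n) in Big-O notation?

By Master Theorem: a=8, b=8, f(n)=6n. Since log_8(8) = 1 and f(n) = Θ(n^1), Case 2 applies. T(n) = O(n log n).

Answer: O(n log n)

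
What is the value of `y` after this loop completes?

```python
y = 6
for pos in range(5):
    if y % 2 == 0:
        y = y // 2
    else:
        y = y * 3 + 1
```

Collatz-style transformation from 6
`y` takes the values: 6 → 3 → 10 → 5 → 16 → 8

Answer: 8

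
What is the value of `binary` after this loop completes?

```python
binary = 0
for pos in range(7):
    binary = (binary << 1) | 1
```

Build 7 consecutive 1-bits: 0b1111111
`binary` takes the values: 0 → 1 → 3 → 7 → 15 → 31 → 63 → 127

Answer: 127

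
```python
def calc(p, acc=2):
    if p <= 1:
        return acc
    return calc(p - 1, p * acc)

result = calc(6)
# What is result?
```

Accumulator trace (n, acc): (6, 2) -> (5, 12) -> (4, 60) -> (3, 240) -> (2, 720) -> (1, 1440) -> return 1440

Answer: 1440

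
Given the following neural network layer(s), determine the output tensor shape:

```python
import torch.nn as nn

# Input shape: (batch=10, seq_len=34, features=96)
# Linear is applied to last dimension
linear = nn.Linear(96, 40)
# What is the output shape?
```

Input: (10, 34, 96) -> Output: (10, 34, 40)

Answer: (10, 34, 40)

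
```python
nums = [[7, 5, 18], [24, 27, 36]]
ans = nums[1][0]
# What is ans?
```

Trace:
`nums = [[7, 5, 18], [24, 27, 36]]` → nums = [[7, 5, 18], [24, 27, 36]]
`ans = nums[1][0]` → ans = 24
So ans = 24

Answer: 24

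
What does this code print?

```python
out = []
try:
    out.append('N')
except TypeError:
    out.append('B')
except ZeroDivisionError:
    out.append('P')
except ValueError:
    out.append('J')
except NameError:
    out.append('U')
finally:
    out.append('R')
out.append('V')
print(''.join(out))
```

Execution trace: 'N' (try body, no exception) → 'R' (finally) → 'V' (after the try/except). Output: NRV

Answer: NRV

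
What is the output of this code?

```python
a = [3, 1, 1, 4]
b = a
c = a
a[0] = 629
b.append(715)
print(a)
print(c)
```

Key concept: multiple aliases.
Step by step:
`a = [3, 1, 1, 4]` → a = [3, 1, 1, 4]
`b = a` → b = [3, 1, 1, 4] (same object as a)
`c = a` → c = [3, 1, 1, 4] (same object as a, b)
`a[0] = 629` → a = [629, 1, 1, 4] (same object as b, c); b = [629, 1, 1, 4] (same object as a, c); c = [629, 1, 1, 4] (same object as a, b)
`b.append(715)` → a = [629, 1, 1, 4, 715] (same object as b, c); b = [629, 1, 1, 4, 715] (same object as a, c); c = [629, 1, 1, 4, 715] (same object as a, b)
`print(a)` → prints [629, 1, 1, 4, 715]
`print(c)` → prints [629, 1, 1, 4, 715]

Answer:
[629, 1, 1, 4, 715]
[629, 1, 1, 4, 715]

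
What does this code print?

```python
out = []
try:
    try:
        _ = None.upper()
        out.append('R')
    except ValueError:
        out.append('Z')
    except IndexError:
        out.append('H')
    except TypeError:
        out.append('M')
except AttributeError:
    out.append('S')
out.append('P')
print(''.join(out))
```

Execution trace: 'S' (outer except AttributeError) → 'P' (after the try/except). Output: SP

Answer: SP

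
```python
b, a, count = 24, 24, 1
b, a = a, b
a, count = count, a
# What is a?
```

Trace:
`b, a, count = 24, 24, 1` → b = 24; a = 24; count = 1
`b, a = a, b` → b = 24; a = 24
`a, count = count, a` → a = 1; count = 24
So a = 1

Answer: 1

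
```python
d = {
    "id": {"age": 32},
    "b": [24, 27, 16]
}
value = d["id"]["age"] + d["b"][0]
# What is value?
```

Trace:
`d = { ...` → d = {'id': {'age': 32}, 'b': [24, 27, 16]}
`value = d["id"]["age"] + d["b"][0]` → value = 56
So value = 56

Answer: 56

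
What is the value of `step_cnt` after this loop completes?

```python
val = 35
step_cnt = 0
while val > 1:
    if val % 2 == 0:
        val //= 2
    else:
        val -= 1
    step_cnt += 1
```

Steps to reduce 35 to 1
`step_cnt` takes the values: 0 → 1 → 2 → 3 → 4 → 5 → 6 → 7

Answer: 7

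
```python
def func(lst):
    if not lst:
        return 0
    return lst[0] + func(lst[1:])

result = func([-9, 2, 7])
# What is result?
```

(-9) + 2 + 7 + 0 = 0

Answer: 0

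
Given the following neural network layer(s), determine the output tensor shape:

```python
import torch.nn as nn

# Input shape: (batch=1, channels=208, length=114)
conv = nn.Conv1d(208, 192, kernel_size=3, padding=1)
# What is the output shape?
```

Input: (1, 208, 114) -> Output: (1, 192, 114)

Answer: (1, 192, 114)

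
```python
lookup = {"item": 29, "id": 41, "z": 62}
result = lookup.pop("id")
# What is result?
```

Trace:
`lookup = {"item": 29, "id": 41, "z": 62}` → lookup = {'item': 29, 'id': 41, 'z': 62}
`result = lookup.pop("id")` → lookup = {'item': 29, 'z': 62}; result = 41
So result = 41

Answer: 41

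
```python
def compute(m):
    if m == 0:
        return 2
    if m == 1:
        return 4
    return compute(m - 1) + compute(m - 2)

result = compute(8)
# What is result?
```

Build up from base cases: compute(0)=2, compute(1)=4, compute(2)=6, compute(3)=10, compute(4)=16, compute(5)=26, compute(6)=42, ..., compute(8)=110

Answer: 110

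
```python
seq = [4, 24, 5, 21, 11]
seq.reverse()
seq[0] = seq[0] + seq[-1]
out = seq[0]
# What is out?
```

Trace:
`seq = [4, 24, 5, 21, 11]` → seq = [4, 24, 5, 21, 11]
`seq.reverse()` → seq = [11, 21, 5, 24, 4]
`seq[0] = seq[0] + seq[-1]` → seq = [15, 21, 5, 24, 4]
`out = seq[0]` → out = 15
So out = 15

Answer: 15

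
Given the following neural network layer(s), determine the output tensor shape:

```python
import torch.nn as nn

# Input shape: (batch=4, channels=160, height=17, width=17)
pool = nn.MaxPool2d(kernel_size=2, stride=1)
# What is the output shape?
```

Input: (4, 160, 17, 17) -> Output: (4, 160, 16, 16)

Answer: (4, 160, 16, 16)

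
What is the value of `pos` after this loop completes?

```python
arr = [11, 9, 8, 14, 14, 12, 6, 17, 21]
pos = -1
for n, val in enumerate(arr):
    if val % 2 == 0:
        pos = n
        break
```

First even number index in [11, 9, 8, 14, 14, 12, 6, 17, 21]
`pos` takes the values: -1 → 2

Answer: 2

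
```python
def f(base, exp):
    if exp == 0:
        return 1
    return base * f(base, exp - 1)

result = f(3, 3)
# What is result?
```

f(3, 3) = 3 * 3 * 3 = 27

Answer: 27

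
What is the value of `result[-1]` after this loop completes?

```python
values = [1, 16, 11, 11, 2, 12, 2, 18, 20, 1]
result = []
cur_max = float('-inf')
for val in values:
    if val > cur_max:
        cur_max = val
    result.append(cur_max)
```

Running max ends at 20
`result` takes the values: [] → [1] → [1, 16] → [1, 16, 16] → [1, 16, 16, 16] → [1, 16, 16, 16, 16] → [1, 16, 16, 16, 16, 16] → [1, 16, 16, 16, 16, 16, 16] → [1, 16, 16, 16, 16, 16, 16, 18] → [1, 16, 16, 16, 16, 16, 16, 18, 20] → [1, 16, 16, 16, 16, 16, 16, 18, 20, 20]
So `result[-1]` = 20

Answer: 20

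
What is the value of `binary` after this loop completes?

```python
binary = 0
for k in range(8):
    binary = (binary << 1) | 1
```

Build 8 consecutive 1-bits: 0b11111111
`binary` takes the values: 0 → 1 → 3 → 7 → 15 → 31 → 63 → 127 → 255

Answer: 255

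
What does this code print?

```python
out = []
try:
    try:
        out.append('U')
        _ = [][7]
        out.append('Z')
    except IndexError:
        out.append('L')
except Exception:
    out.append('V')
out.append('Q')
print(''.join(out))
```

Execution trace: 'U' (inner try body) → 'L' (inner except IndexError) → 'Q' (after the try/except). Output: ULQ

Answer: ULQ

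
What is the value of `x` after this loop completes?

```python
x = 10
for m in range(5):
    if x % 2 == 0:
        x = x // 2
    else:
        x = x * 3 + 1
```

Collatz-style transformation from 10
`x` takes the values: 10 → 5 → 16 → 8 → 4 → 2

Answer: 2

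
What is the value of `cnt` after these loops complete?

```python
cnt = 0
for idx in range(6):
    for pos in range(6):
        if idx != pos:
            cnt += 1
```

6² - 6 (exclude diagonal)
`cnt` takes the values: 0 → 1 → 2 → 3 → 4 → 5 → 6 → 7 → 8 → 9 → 10 → 11 → 12 → 13 → 14 → 15 → 16 → 17 → 18 → 19 → 20 → 21 → 22 → 23 → 24 → 25 → 26 → 27 → 28 → 29 → 30

Answer: 30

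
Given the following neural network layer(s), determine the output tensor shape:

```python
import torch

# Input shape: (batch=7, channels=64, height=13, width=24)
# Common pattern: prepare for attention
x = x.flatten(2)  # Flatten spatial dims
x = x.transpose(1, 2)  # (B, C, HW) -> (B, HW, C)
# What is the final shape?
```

Input: (7, 64, 13, 24) -> after flatten(2): (7, 64, 312) -> Output: (7, 312, 64)

Answer: (7, 312, 64)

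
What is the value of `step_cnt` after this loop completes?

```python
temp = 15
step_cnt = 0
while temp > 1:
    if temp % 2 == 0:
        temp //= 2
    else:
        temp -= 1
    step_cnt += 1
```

Steps to reduce 15 to 1
`step_cnt` takes the values: 0 → 1 → 2 → 3 → 4 → 5 → 6

Answer: 6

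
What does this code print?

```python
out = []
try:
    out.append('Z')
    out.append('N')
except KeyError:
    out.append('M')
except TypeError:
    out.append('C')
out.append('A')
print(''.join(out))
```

Execution trace: 'Z' (try body) → 'N' (try body, no exception) → 'A' (after the try/except). Output: ZNA

Answer: ZNA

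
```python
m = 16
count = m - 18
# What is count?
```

Trace:
`m = 16` → m = 16
`count = m - 18` → count = -2
So count = -2

Answer: -2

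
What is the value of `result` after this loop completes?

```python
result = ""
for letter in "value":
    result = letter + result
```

Reverse 'value'
`result` takes the values: "" → "v" → "av" → "lav" → "ulav" → "eulav"

Answer: "eulav"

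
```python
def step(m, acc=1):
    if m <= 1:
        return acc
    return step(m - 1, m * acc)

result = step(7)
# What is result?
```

Accumulator trace (n, acc): (7, 1) -> (6, 7) -> (5, 42) -> (4, 210) -> (3, 840) -> (2, 2520) -> (1, 5040) -> return 5040

Answer: 5040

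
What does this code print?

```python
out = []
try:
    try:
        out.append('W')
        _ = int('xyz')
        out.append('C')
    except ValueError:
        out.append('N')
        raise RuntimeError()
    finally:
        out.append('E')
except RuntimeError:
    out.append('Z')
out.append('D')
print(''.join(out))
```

Execution trace: 'W' (inner try body) → 'N' (inner except ValueError) → 'E' (inner finally) → 'Z' (outer except RuntimeError) → 'D' (after the try/except). Output: WNEZD

Answer: WNEZD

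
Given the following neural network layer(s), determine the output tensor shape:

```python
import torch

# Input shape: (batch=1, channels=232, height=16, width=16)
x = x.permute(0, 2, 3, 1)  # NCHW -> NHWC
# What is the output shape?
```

Input: (1, 232, 16, 16) -> Output: (1, 16, 16, 232)

Answer: (1, 16, 16, 232)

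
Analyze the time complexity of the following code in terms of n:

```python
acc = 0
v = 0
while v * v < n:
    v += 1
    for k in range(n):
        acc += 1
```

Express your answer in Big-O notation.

Each loop level contributes: √n × n. Multiplying the contributions gives O(n√n).

Answer: O(n√n)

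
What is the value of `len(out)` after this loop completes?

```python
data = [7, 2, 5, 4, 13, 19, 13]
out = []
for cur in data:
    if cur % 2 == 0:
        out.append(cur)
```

Count even numbers in [7, 2, 5, 4, 13, 19, 13]
`out` takes the values: [] → [2] → [2, 4]
So `len(out)` = 2

Answer: 2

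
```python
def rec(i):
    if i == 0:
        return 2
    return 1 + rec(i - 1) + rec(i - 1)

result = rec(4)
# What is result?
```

rec(i) = 1 + 2·rec(i-1), rec(0)=2. Closed form: (2+1)·2^4 - 1 = 47.

Answer: 47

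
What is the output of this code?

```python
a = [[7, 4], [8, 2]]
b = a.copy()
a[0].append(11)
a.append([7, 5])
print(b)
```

Key concept: shallow copy with nested lists.
Step by step:
`a = [[7, 4], [8, 2]]` → a = [[7, 4], [8, 2]]
`b = a.copy()` → b = [[7, 4], [8, 2]]
`a[0].append(11)` → a = [[7, 4, 11], [8, 2]]; b = [[7, 4, 11], [8, 2]]
`a.append([7, 5])` → a = [[7, 4, 11], [8, 2], [7, 5]]
`print(b)` → prints [[7, 4, 11], [8, 2]]

Answer: [[7, 4, 11], [8, 2]]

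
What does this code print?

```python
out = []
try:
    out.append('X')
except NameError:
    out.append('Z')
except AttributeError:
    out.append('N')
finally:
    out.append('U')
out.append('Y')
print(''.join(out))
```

Execution trace: 'X' (try body, no exception) → 'U' (finally) → 'Y' (after the try/except). Output: XUY

Answer: XUY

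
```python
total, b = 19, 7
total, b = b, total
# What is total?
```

Trace:
`total, b = 19, 7` → total = 19; b = 7
`total, b = b, total` → total = 7; b = 19
So total = 7

Answer: 7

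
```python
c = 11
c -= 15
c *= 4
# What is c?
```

Trace:
`c = 11` → c = 11
`c -= 15` → c = -4
`c *= 4` → c = -16
So c = -16

Answer: -16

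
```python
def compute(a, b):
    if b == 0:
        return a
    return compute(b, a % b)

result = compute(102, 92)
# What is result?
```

compute(102, 92) -> compute(92, 10) -> compute(10, 2) -> compute(2, 0) -> 2

Answer: 2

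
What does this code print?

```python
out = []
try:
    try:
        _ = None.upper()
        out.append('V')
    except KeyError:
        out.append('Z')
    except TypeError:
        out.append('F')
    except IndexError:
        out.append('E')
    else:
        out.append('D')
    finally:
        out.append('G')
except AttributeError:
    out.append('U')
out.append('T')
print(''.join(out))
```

Execution trace: 'G' (finally) → 'U' (outer except AttributeError) → 'T' (after the try/except). Output: GUT

Answer: GUT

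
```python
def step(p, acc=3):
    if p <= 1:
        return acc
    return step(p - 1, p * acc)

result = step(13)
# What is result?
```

Accumulator trace (n, acc): (13, 3) -> (12, 39) -> (11, 468) -> (10, 5148) -> (9, 51480) -> (8, 463320) -> (7, 3706560) -> (6, 25945920) -> (5, 155675520) -> (4, 778377600) -> (3, 3113510400) -> (2, 9340531200) -> (1, 18681062400) -> return 18681062400

Answer: 18681062400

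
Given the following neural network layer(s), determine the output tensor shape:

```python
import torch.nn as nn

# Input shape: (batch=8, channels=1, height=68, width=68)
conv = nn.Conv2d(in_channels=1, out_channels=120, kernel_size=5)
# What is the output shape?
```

Input: (8, 1, 68, 68) -> Output: (8, 120, 64, 64)

Answer: (8, 120, 64, 64)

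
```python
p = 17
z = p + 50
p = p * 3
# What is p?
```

Trace:
`p = 17` → p = 17
`z = p + 50` → z = 67
`p = p * 3` → p = 51
So p = 51

Answer: 51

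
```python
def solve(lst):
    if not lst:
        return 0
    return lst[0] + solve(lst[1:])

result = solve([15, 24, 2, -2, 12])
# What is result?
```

15 + 24 + 2 + (-2) + 12 + 0 = 51

Answer: 51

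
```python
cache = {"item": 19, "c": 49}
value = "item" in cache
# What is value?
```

Trace:
`cache = {"item": 19, "c": 49}` → cache = {'item': 19, 'c': 49}
`value = "item" in cache` → value = True
So value = True

Answer: True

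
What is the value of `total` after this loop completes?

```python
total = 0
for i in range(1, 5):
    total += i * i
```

Sum of squares 1² to 4² = 30
`total` takes the values: 0 → 1 → 5 → 14 → 30

Answer: 30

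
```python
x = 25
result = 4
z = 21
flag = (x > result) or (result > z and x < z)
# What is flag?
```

Trace:
`x = 25` → x = 25
`result = 4` → result = 4
`z = 21` → z = 21
`flag = (x > result) or (result > z and x < z)` → flag = True
So flag = True

Answer: True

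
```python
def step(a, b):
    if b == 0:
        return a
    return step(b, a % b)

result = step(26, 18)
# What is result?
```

step(26, 18) -> step(18, 8) -> step(8, 2) -> step(2, 0) -> 2

Answer: 2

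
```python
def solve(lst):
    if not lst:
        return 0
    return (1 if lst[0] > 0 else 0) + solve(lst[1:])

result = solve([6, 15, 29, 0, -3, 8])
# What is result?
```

Count of positive elements in [6, 15, 29, 0, -3, 8] = 4

Answer: 4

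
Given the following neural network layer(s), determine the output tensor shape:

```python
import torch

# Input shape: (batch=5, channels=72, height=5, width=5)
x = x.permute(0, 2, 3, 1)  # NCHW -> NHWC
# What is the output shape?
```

Input: (5, 72, 5, 5) -> Output: (5, 5, 5, 72)

Answer: (5, 5, 5, 72)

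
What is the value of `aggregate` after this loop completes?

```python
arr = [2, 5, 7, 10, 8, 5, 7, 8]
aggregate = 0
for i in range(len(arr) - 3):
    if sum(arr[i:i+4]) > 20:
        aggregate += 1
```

Count windows with sum > 20
`aggregate` takes the values: 0 → 1 → 2 → 3 → 4 → 5

Answer: 5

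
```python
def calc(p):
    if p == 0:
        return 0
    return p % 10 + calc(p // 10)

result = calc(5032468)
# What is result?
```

Sum of digits of 5032468: 8 + 6 + 4 + 2 + 3 + 0 + 5 = 28

Answer: 28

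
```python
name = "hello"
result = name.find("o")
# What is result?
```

Trace:
`name = "hello"` → name = 'hello'
`result = name.find("o")` → result = 4
So result = 4

Answer: 4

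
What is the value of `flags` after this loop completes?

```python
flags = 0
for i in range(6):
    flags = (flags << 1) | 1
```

Build 6 consecutive 1-bits: 0b111111
`flags` takes the values: 0 → 1 → 3 → 7 → 15 → 31 → 63

Answer: 63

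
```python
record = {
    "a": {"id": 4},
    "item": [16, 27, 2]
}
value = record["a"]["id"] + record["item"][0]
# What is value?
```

Trace:
`record = { ...` → record = {'a': {'id': 4}, 'item': [16, 27, 2]}
`value = record["a"]["id"] + record["item"][0]` → value = 20
So value = 20

Answer: 20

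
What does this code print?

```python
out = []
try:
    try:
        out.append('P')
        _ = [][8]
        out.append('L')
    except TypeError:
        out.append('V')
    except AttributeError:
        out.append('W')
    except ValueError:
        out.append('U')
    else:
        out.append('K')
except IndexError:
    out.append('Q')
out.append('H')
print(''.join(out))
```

Execution trace: 'P' (try body) → 'Q' (outer except IndexError) → 'H' (after the try/except). Output: PQH

Answer: PQH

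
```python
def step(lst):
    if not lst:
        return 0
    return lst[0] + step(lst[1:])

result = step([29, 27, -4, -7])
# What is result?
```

29 + 27 + (-4) + (-7) + 0 = 45

Answer: 45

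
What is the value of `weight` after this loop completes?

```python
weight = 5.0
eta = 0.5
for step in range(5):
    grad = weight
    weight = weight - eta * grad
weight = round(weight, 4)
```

Gradient descent: w = 5.0 * (1 - 0.5)^5
`weight` takes the values: 5.0 → 2.5 → 1.25 → 0.625 → 0.3125 → 0.15625 → 0.1562

Answer: 0.1562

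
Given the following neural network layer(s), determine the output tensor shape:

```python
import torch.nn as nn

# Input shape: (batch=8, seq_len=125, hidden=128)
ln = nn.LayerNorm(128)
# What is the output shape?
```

Input: (8, 125, 128) -> Output: (8, 125, 128)

Answer: (8, 125, 128)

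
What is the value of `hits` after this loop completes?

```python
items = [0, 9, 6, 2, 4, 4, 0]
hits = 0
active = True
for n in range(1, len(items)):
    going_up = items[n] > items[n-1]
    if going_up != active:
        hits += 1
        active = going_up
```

Count direction changes in [0, 9, 6, 2, 4, 4, 0]
`hits` takes the values: 0 → 1 → 2 → 3

Answer: 3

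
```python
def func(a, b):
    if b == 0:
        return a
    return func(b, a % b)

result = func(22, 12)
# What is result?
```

func(22, 12) -> func(12, 10) -> func(10, 2) -> func(2, 0) -> 2

Answer: 2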